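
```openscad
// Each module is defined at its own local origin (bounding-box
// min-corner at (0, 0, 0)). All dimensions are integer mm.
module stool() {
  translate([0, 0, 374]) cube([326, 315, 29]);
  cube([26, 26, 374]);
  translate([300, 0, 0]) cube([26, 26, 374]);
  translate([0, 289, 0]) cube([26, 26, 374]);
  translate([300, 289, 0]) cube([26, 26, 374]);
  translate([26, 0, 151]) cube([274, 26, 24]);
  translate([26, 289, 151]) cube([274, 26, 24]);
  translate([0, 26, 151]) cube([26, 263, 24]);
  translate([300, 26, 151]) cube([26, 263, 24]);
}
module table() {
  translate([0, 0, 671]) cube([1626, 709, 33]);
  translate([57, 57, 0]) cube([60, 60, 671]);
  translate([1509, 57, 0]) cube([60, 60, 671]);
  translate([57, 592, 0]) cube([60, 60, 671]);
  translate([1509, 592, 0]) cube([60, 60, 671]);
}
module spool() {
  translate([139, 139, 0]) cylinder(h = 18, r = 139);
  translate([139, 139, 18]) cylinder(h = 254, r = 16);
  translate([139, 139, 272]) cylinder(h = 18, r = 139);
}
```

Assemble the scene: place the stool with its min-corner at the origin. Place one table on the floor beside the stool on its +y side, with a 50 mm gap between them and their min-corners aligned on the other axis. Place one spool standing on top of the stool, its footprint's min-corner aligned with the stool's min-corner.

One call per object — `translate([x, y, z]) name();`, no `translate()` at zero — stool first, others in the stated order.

stool();
translate([0, 365, 0]) table();
translate([0, 0, 403]) spool();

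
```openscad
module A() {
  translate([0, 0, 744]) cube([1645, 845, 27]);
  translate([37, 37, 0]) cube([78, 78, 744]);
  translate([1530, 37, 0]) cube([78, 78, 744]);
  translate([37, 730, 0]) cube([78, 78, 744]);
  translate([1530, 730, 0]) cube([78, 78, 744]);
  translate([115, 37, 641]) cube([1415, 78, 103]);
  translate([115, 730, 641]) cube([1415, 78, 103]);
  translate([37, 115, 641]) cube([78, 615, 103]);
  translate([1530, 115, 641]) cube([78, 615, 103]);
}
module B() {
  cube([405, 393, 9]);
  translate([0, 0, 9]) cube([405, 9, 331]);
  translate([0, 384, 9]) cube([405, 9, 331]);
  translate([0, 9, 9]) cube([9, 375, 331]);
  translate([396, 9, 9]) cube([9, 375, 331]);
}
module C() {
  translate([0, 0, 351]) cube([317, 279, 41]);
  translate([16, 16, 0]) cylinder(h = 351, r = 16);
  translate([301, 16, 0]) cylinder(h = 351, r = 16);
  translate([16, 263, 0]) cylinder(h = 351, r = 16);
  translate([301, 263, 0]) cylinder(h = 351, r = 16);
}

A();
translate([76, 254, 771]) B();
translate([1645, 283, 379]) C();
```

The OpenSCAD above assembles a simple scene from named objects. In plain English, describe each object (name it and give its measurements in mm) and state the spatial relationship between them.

A is a rectangular dining table. The top is 1645×845×27 mm with its upper surface at z = 771 mm. It stands on four 78×78 mm square legs, each inset 37 mm from the nearest pair of top edges, running from the floor to the underside of the top. Four apron rails, 78 mm thick and 103 mm tall, run between adjacent legs with their top edges flush with the underside of the top and their outer faces flush with the legs' outer faces.

B is an open-topped rectangular box: outside dimensions 405×393×340 mm, with a uniform wall and base thickness of 9 mm. The base is a full 405×393 slab on the floor; four walls sit on top of the base. The front and back walls (the −y and +y sides) span the full width; the two side walls fit between them.

C is a four-legged stool. The seat is a 317×279×41 mm slab whose top surface is at z = 392 mm; four round legs, each 32 mm in diameter, run from the floor (z = 0) to the underside of the seat, each leg's axis is inset half a diameter from the nearest pair of seat edges (so the leg's bounding box is flush with the corner).

The open box is on top of the table. The stool is beside the table with their tops flush at z = 771.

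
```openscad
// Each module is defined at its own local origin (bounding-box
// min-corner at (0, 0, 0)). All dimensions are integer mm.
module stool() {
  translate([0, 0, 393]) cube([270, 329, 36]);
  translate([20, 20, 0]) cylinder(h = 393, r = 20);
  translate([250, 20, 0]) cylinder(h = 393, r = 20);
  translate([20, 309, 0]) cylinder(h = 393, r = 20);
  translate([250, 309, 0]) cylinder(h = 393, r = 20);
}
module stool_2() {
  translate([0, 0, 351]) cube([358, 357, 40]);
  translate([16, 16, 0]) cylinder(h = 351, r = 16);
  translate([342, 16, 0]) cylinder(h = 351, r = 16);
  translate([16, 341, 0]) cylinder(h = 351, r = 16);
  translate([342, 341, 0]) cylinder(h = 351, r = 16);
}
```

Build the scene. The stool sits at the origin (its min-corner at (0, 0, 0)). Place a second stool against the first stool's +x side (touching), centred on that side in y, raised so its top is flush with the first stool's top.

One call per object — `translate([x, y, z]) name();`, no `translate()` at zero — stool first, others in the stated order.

stool();
translate([270, -14, 38]) stool_2();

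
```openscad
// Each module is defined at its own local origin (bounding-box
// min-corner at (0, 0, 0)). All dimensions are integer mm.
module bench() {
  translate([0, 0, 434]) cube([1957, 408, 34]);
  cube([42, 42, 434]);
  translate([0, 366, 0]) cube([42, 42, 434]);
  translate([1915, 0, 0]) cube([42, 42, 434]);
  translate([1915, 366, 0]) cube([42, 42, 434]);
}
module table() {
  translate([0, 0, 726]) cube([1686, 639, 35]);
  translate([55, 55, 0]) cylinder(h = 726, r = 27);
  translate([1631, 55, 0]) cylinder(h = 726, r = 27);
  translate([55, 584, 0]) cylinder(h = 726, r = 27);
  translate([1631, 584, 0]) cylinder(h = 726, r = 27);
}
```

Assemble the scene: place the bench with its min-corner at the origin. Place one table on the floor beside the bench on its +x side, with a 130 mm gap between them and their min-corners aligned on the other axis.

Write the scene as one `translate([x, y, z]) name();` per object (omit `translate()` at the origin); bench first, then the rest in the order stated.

bench();
translate([2087, 0, 0]) table();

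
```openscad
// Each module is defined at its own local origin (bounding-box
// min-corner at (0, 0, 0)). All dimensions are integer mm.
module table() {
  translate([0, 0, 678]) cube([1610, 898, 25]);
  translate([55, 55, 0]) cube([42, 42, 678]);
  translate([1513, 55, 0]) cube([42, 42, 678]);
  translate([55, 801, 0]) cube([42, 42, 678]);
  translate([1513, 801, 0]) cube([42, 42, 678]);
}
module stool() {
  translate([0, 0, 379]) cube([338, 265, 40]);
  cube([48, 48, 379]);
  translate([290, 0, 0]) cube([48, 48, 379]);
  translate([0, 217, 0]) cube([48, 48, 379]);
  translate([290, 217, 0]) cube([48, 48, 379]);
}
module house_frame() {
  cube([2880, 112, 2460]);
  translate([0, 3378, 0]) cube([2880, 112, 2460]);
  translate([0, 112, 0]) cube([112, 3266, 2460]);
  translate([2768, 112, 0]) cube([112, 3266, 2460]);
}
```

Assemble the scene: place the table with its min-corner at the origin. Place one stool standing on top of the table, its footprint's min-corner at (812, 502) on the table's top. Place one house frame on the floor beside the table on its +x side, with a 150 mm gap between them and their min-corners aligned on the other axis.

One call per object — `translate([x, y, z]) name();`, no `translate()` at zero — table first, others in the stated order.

table();
translate([812, 502, 703]) stool();
translate([1760, 0, 0]) house_frame();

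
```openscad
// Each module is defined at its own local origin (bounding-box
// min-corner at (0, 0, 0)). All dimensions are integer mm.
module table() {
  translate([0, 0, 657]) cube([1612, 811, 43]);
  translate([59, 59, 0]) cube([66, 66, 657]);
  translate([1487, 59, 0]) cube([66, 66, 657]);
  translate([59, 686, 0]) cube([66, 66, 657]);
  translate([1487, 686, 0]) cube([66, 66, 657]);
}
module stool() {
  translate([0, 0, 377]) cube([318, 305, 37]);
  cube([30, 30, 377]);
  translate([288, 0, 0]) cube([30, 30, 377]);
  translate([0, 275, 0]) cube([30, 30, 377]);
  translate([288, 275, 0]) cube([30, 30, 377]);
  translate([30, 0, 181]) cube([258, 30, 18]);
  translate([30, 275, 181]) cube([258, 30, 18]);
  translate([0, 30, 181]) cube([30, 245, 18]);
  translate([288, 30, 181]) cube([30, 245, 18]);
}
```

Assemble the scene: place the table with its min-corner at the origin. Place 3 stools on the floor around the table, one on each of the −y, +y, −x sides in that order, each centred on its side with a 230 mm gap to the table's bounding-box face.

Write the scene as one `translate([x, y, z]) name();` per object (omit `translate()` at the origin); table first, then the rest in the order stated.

table();
translate([647, -535, 0]) stool();
translate([647, 1041, 0]) stool();
translate([-548, 253, 0]) stool();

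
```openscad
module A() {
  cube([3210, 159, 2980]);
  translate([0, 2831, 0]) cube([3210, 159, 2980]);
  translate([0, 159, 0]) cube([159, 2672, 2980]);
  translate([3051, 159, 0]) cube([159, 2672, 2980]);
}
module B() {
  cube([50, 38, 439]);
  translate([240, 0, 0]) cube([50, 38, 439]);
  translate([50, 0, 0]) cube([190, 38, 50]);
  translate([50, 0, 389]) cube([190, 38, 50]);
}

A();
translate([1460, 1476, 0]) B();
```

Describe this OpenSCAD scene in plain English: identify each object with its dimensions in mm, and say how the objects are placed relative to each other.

A is a box-shaped house frame (walls only): outside footprint 3210×2990 mm, wall height 2980 mm, wall thickness 159 mm. The two y-facing walls run the full x-width; the two x-facing walls fit between the inner faces of the y-facing walls.

B is a rectangular picture frame lying in the x–z plane (depth along y). The opening is 190 mm wide (x) by 339 mm tall (z), surrounded by a border 50 mm wide on all four sides. The frame is 38 mm deep and is made of two full-height vertical stiles with two horizontal rails fitted between them.

The picture frame sits inside the house frame, centred.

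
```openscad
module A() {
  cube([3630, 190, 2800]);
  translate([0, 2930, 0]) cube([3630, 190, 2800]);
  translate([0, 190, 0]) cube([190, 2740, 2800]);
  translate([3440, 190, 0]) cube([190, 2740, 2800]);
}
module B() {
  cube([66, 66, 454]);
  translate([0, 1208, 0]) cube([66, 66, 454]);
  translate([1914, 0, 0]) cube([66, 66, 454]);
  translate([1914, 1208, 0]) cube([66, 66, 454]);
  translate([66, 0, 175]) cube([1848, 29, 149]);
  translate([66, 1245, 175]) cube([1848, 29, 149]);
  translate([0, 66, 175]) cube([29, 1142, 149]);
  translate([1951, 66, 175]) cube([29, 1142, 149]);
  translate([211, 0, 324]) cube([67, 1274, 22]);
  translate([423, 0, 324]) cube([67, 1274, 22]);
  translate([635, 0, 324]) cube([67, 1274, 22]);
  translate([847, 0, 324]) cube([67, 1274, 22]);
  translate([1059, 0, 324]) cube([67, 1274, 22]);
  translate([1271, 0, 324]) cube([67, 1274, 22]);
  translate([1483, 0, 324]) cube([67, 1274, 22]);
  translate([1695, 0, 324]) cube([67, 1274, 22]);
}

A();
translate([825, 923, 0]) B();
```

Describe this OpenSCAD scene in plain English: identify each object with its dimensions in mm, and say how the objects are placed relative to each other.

A is a box-shaped house frame (walls only): outside footprint 3630×3120 mm, wall height 2800 mm, wall thickness 190 mm. The two y-facing walls run the full x-width; the two x-facing walls fit between the inner faces of the y-facing walls.

B is a bed frame 1980 mm long (x) by 1274 mm wide (y). Four 66×66 mm corner posts, 454 mm tall, at the corners of the footprint. Four rails of 29 mm thickness and 149 mm height run between adjacent posts with their undersides at z = 175 mm, their outer faces flush with the outside of the frame (the two x-running rails run between the posts' inner faces; the two y-running rails run between the posts' inner faces). 8 slats, each 67 mm wide (x) and 22 mm thick, lie across the top of the two x-running rails, running the full 1274 mm width of the frame in y; the slats are evenly spaced along x between the inner faces of the end posts with equal gaps (rounded down to the nearest mm) at the −x end and between each pair — any rounding remainder accumulates at the +x end.

The bed frame sits inside the house frame, centred.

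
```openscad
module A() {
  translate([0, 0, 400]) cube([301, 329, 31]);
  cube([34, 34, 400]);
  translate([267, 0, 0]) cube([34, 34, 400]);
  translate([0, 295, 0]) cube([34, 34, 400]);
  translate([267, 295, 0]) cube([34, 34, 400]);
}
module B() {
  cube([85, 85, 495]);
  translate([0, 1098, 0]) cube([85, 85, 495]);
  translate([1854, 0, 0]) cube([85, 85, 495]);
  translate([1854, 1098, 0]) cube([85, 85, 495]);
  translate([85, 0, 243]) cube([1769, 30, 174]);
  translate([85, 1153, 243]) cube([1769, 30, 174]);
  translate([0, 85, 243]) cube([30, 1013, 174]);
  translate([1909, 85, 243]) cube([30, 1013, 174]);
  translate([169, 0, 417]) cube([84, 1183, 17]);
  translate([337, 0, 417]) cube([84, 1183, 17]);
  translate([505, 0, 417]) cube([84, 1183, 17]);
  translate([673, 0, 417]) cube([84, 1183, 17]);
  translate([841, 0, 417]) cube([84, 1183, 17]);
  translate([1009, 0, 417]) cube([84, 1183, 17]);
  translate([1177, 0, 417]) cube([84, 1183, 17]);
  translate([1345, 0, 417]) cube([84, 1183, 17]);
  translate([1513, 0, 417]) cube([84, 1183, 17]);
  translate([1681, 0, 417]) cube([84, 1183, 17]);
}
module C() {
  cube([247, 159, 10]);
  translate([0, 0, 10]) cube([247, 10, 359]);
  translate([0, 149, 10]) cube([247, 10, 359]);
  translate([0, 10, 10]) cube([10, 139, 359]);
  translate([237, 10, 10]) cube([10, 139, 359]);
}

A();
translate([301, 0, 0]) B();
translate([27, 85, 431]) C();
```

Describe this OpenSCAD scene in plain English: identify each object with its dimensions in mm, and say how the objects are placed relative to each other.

A is a four-legged stool. The seat is a 301×329×31 mm slab whose top surface is at z = 431 mm; four square legs, each 34×34 mm in cross-section, run from the floor (z = 0) to the underside of the seat, each flush with a corner of the seat.

B is a bed frame 1939 mm long (x) by 1183 mm wide (y). Four 85×85 mm corner posts, 495 mm tall, at the corners of the footprint. Four rails of 30 mm thickness and 174 mm height run between adjacent posts with their undersides at z = 243 mm, their outer faces flush with the outside of the frame (the two x-running rails run between the posts' inner faces; the two y-running rails run between the posts' inner faces). 10 slats, each 84 mm wide (x) and 17 mm thick, lie across the top of the two x-running rails, running the full 1183 mm width of the frame in y; the slats are evenly spaced along x between the inner faces of the end posts with equal gaps (rounded down to the nearest mm) at the −x end and between each pair — any rounding remainder accumulates at the +x end.

C is an open-topped rectangular box: outside dimensions 247×159×369 mm, with a uniform wall and base thickness of 10 mm. The base is a full 247×159 slab on the floor; four walls sit on top of the base. The front and back walls (the −y and +y sides) span the full width; the two side walls fit between them.

The bed frame is against the stool's +x side, with their −y faces flush. The open box is on top of the stool, centred.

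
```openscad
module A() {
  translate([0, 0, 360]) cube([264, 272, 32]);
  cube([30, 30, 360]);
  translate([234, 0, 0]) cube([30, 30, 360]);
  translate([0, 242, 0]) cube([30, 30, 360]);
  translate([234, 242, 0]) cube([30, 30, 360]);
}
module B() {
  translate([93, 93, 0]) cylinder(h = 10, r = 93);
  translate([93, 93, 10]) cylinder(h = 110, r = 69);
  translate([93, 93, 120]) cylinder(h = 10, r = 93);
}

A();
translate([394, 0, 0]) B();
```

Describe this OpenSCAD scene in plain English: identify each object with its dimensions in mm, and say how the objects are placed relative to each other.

A is a four-legged stool. The seat is a 264×272×32 mm slab whose top surface is at z = 392 mm; four square legs, each 30×30 mm in cross-section, run from the floor (z = 0) to the underside of the seat, each flush with a corner of the seat.

B is a spool: two coaxial disc flanges of radius 93 mm and thickness 10 mm, joined by a core cylinder of radius 69 mm and height 110 mm. The lower flange rests on z = 0 and the three cylinders share a vertical axis.

The spool is on the floor beside the stool on its +x side.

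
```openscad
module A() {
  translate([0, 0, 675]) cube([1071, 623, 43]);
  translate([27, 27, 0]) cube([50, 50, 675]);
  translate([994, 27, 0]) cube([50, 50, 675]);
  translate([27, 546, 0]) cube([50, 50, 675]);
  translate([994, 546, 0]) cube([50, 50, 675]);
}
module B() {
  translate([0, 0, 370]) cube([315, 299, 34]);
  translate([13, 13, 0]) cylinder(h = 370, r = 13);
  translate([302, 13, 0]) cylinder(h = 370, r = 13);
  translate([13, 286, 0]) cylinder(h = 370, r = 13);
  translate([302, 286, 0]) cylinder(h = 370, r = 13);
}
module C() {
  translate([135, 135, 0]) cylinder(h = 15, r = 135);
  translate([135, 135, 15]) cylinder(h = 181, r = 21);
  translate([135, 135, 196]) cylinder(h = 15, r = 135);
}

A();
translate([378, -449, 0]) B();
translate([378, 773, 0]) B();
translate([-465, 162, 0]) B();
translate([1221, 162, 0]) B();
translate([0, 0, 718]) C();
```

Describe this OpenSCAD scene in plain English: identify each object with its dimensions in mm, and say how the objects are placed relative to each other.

A is a table with a 1071×623 mm rectangular top, 43 mm thick, top surface at z = 718 mm, supported by four 50×50 mm square legs, each inset 27 mm from the nearest pair of top edges, running from the floor.

B is a four-legged stool. The seat is 315×299 mm, 34 mm thick, top at z = 404 mm. It stands on four round legs, each 26 mm in diameter, from z = 0 to the seat underside, each leg's axis is inset half a diameter from the nearest pair of seat edges (so the leg's bounding box is flush with the corner).

C is a spool: two coaxial disc flanges of radius 135 mm and thickness 15 mm, joined by a core cylinder of radius 21 mm and height 181 mm. The lower flange rests on z = 0 and the three cylinders share a vertical axis.

Four stools sit around the table at the −y, +y, −x, +x sides. The spool is on top of the table.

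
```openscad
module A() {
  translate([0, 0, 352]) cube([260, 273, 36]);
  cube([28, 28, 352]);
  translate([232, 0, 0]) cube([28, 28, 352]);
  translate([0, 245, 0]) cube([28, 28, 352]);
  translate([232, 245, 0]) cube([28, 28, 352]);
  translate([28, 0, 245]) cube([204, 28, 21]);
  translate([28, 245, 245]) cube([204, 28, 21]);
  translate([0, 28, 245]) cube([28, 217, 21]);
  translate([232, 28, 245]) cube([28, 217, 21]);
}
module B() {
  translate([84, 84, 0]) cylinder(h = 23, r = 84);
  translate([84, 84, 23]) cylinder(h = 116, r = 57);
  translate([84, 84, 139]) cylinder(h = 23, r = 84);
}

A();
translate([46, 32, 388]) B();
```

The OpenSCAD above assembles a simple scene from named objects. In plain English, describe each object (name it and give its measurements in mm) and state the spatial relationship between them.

A is a simple wooden stool: a rectangular seat 260 mm (x) by 273 mm (y), 36 mm thick, top face at z = 388 mm, on four square legs, each 28×28 mm in cross-section. The legs rest on z = 0, each flush with a corner of the seat. Four stretchers, 28 mm wide and 21 mm tall, connect adjacent legs with their undersides at z = 245 mm, each running between the inner faces of the legs it joins and aligned with the legs' outer faces on the other axis.

B is a spool: two coaxial disc flanges of radius 84 mm and thickness 23 mm, joined by a core cylinder of radius 57 mm and height 116 mm. The lower flange rests on z = 0 and the three cylinders share a vertical axis.

The spool is on top of the stool.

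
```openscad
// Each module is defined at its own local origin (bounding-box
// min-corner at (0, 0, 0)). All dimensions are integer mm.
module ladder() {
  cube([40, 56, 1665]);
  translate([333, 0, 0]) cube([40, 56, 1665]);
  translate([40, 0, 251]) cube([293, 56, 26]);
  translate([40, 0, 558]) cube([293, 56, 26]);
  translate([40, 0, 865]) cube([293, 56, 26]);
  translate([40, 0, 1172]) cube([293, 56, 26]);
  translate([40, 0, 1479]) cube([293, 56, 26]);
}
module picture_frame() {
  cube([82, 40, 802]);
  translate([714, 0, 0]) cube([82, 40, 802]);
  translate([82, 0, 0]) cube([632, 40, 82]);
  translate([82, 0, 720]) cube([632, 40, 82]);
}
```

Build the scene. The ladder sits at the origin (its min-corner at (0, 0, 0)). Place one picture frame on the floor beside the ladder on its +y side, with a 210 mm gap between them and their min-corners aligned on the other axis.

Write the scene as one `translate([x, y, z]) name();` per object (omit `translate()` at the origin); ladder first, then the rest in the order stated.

ladder();
translate([0, 266, 0]) picture_frame();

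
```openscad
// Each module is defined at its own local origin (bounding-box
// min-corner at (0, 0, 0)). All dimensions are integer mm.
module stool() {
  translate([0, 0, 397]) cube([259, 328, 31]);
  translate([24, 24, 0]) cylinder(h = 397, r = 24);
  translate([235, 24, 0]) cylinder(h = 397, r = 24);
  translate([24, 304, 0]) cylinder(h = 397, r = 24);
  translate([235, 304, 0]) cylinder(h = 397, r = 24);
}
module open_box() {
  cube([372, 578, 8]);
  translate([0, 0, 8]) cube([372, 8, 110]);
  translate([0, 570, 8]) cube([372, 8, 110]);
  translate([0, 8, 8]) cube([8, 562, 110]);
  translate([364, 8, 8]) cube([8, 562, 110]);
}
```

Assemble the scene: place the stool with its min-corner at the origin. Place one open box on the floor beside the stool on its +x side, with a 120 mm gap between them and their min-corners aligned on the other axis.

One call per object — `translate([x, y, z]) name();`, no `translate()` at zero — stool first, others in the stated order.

stool();
translate([379, 0, 0]) open_box();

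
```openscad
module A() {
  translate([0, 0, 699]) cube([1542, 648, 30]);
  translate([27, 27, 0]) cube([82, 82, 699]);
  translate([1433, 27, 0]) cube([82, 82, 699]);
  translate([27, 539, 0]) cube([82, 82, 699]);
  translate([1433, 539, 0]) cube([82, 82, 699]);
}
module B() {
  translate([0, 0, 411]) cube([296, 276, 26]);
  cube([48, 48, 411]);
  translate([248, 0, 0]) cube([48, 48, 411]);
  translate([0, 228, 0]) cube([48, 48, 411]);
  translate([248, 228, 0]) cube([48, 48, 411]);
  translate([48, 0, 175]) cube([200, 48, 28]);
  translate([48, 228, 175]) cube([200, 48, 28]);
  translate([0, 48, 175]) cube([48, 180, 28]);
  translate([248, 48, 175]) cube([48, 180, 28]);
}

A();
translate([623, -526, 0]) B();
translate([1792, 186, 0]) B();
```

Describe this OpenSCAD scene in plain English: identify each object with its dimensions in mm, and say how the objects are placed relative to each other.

A is a table: top 1542 mm (x) × 648 mm (y), 30 mm thick, upper face at z = 729 mm, on four 82×82 mm square legs, each inset 27 mm from the nearest pair of top edges, running from z = 0 to the bottom of the top.

B is a four-legged stool. The seat is 296×276 mm, 26 mm thick, top at z = 437 mm. It stands on four square legs, each 48×48 mm in cross-section, from z = 0 to the seat underside, each flush with a corner of the seat. Four stretchers, 48 mm wide and 28 mm tall, connect adjacent legs with their undersides at z = 175 mm, each running between the inner faces of the legs it joins and aligned with the legs' outer faces on the other axis.

Two stools sit around the table at the −y, +x sides.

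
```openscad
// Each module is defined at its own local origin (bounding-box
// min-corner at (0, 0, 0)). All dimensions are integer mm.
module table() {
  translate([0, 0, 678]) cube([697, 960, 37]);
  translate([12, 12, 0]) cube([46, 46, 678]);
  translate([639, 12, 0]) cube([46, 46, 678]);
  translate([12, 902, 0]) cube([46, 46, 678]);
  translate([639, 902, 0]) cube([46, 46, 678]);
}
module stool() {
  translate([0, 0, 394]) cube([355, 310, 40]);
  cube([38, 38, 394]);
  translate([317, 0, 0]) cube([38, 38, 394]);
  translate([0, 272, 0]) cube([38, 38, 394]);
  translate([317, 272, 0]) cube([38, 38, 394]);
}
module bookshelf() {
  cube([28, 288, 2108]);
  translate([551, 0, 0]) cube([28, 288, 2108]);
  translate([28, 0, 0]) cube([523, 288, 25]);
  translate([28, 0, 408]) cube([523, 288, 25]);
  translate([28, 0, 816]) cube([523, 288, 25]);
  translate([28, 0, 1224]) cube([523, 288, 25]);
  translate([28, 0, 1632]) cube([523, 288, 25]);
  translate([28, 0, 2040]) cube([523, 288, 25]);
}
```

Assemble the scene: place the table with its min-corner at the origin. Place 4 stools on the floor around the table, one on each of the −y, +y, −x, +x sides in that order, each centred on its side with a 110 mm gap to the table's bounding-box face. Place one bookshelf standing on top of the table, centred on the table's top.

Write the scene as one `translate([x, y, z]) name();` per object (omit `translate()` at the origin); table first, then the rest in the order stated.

table();
translate([171, -420, 0]) stool();
translate([171, 1070, 0]) stool();
translate([-465, 325, 0]) stool();
translate([807, 325, 0]) stool();
translate([59, 336, 715]) bookshelf();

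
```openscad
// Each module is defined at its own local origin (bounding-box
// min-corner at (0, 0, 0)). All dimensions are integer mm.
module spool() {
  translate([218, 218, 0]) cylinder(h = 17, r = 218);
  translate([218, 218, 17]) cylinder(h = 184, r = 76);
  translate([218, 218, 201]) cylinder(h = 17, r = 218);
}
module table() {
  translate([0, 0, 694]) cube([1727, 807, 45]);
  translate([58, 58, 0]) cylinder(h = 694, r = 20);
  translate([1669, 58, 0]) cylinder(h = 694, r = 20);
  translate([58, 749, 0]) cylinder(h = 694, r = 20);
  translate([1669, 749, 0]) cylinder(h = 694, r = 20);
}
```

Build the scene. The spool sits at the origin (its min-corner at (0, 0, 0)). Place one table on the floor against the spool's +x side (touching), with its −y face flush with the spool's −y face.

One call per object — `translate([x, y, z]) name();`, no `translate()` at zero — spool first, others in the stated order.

spool();
translate([436, 0, 0]) table();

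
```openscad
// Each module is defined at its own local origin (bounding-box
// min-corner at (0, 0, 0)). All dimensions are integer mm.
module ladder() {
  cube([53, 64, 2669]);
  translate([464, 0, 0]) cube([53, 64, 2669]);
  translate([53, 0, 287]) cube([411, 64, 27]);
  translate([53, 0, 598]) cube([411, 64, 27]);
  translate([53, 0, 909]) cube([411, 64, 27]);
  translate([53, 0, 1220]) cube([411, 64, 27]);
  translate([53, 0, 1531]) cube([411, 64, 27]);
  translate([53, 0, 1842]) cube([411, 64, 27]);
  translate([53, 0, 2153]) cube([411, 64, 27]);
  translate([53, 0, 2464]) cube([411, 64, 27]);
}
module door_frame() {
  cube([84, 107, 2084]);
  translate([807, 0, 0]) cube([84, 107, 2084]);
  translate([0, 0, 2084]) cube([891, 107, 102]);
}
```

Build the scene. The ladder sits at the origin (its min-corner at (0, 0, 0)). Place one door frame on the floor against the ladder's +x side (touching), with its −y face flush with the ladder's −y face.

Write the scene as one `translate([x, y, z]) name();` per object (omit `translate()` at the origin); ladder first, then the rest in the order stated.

ladder();
translate([517, 0, 0]) door_frame();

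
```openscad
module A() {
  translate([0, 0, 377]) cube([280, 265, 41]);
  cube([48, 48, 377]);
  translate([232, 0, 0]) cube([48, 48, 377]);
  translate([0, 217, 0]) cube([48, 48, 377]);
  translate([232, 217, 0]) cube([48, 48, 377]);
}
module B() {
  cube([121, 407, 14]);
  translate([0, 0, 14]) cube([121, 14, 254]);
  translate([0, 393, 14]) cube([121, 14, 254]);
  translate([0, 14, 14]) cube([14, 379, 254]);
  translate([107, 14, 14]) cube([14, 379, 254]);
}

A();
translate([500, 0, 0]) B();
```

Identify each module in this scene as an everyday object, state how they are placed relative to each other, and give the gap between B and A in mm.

The open box's nearest face is 220 mm from the stool's +x face.

A is a stool. B is an open box. The open box is on the floor beside the stool on its +x side. The gap between the open box and the stool is 220 mm.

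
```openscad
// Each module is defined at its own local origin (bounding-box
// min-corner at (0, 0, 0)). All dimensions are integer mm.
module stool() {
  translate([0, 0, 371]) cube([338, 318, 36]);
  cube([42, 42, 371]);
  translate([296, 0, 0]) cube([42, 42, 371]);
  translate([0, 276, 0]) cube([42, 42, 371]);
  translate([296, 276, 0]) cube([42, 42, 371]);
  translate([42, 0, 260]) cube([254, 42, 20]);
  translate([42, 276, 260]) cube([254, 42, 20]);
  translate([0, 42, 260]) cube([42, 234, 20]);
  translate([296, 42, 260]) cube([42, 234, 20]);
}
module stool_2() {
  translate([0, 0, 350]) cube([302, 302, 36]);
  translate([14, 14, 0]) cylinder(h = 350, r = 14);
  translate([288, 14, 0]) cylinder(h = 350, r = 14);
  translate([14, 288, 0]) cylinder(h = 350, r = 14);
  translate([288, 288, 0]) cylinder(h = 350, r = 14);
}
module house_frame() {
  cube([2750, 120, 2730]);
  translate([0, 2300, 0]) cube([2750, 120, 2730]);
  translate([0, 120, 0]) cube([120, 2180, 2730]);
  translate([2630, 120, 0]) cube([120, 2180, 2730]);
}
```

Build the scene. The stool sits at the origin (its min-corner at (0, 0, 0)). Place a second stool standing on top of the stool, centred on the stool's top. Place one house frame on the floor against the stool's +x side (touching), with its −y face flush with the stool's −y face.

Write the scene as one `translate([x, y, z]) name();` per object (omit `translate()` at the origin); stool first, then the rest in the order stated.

stool();
translate([18, 8, 407]) stool_2();
translate([338, 0, 0]) house_frame();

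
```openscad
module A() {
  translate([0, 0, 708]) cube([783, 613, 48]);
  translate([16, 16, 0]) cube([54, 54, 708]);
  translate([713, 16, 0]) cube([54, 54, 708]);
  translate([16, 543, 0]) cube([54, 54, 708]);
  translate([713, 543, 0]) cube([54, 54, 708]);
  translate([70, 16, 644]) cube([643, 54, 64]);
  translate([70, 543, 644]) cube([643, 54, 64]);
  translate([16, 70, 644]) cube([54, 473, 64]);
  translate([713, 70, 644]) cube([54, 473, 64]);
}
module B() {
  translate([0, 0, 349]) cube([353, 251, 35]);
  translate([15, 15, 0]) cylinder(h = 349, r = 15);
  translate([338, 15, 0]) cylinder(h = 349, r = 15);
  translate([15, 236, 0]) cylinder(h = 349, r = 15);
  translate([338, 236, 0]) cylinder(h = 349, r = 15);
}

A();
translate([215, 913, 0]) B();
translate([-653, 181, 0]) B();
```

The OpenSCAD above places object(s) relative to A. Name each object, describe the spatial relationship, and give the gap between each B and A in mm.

A is a table. B is a stool. Two stools sit around the table at the +y, −x sides. The gap between each stool and the table is 300 mm.

Each stool's nearest face is 300 mm from the table's bounding box.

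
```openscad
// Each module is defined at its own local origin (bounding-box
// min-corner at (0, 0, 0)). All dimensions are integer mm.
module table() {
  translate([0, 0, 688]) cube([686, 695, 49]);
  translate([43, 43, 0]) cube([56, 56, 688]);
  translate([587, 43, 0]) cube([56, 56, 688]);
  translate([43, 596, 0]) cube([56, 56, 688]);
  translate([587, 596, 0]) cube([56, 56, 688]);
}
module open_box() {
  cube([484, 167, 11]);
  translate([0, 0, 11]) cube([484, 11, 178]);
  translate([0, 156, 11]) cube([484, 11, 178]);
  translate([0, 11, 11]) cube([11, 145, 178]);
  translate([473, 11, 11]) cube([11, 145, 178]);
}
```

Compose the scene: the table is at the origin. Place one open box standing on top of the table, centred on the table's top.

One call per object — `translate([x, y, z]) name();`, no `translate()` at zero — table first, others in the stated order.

table();
translate([101, 264, 737]) open_box();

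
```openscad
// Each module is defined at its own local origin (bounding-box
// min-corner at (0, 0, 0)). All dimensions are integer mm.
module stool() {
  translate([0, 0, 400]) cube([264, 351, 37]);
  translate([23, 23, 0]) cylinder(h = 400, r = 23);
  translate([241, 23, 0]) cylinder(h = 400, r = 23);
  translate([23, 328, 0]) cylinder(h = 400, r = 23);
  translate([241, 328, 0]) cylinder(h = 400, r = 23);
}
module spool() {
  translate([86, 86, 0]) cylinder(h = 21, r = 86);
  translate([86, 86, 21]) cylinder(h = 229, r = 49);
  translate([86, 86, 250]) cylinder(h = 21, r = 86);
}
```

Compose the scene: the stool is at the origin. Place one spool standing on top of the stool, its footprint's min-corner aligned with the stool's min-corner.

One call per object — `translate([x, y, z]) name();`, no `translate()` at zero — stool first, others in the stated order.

stool();
translate([0, 0, 437]) spool();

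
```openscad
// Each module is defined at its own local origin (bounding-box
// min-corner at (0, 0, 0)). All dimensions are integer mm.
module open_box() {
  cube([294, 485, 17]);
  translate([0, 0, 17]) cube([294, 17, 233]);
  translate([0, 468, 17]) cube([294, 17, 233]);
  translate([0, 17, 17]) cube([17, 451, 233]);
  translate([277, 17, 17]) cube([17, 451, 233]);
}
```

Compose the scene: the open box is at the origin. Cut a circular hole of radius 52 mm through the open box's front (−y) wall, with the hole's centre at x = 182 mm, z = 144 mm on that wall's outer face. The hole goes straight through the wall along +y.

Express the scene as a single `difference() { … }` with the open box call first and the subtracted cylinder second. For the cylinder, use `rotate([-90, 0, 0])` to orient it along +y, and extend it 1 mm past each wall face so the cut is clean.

difference() {
  open_box();
  translate([182, -1, 144]) rotate([-90, 0, 0]) cylinder(h = 19, r = 52);
}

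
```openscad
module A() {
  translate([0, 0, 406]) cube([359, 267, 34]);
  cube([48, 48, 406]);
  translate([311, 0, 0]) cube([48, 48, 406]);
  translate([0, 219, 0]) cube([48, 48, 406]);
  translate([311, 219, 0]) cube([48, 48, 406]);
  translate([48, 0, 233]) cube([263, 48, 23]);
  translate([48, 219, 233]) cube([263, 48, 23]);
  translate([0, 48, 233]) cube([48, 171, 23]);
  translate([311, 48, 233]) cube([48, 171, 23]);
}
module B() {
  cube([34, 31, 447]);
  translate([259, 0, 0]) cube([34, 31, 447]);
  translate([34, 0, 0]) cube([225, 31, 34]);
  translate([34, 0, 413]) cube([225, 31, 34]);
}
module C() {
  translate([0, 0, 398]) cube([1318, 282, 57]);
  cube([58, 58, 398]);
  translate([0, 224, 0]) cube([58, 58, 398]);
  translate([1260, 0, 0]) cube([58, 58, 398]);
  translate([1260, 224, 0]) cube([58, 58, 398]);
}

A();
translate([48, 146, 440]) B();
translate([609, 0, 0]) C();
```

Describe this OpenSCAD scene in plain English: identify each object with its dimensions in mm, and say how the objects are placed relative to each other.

A is a simple wooden stool: a rectangular seat 359 mm (x) by 267 mm (y), 34 mm thick, top face at z = 440 mm, on four square legs, each 48×48 mm in cross-section. The legs rest on z = 0, each flush with a corner of the seat. Four stretchers, 48 mm wide and 23 mm tall, connect adjacent legs with their undersides at z = 233 mm, each running between the inner faces of the legs it joins and aligned with the legs' outer faces on the other axis.

B is a rectangular picture frame lying in the x–z plane (depth along y). The opening is 225 mm wide (x) by 379 mm tall (z), surrounded by a border 34 mm wide on all four sides. The frame is 31 mm deep and is made of two full-height vertical stiles with two horizontal rails fitted between them.

C is a bench: a 1318×282 mm seat slab, 57 mm thick, top at z = 455 mm, on four 58×58 mm square legs flush with the seat corners and standing on z = 0.

The picture frame is on top of the stool. The bench is on the floor beside the stool on its +x side.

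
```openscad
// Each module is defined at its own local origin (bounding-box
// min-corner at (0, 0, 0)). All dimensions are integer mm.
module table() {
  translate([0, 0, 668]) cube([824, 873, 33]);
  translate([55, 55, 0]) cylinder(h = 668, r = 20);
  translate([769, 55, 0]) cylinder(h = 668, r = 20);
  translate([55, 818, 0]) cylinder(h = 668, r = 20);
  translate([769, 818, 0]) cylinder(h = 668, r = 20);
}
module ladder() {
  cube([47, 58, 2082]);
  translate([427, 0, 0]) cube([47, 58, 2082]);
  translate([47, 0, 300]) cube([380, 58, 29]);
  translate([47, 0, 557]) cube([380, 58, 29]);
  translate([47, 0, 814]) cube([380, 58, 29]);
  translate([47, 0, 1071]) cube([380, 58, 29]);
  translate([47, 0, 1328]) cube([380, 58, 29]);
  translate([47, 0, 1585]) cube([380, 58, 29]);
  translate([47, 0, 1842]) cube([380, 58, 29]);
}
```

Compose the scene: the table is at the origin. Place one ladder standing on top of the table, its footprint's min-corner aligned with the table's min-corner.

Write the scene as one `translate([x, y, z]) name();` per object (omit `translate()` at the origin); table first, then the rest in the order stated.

table();
translate([0, 0, 701]) ladder();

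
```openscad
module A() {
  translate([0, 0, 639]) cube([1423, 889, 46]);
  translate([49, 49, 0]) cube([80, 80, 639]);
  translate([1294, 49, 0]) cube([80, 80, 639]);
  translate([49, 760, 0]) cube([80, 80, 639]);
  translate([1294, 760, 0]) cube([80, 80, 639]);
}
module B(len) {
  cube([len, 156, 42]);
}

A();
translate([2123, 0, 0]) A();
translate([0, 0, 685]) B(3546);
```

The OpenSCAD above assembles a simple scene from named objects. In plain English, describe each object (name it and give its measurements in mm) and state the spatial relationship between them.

A is a table with a 1423×889 mm rectangular top, 46 mm thick, top surface at z = 685 mm, supported by four 80×80 mm square legs, each inset 49 mm from the nearest pair of top edges, running from the floor.

B is a rectangular beam 3546 mm long (x), 156 mm deep (y), 42 mm thick (z).

The beam spans the tops of two tables placed 700 mm apart, resting at z = 685 mm.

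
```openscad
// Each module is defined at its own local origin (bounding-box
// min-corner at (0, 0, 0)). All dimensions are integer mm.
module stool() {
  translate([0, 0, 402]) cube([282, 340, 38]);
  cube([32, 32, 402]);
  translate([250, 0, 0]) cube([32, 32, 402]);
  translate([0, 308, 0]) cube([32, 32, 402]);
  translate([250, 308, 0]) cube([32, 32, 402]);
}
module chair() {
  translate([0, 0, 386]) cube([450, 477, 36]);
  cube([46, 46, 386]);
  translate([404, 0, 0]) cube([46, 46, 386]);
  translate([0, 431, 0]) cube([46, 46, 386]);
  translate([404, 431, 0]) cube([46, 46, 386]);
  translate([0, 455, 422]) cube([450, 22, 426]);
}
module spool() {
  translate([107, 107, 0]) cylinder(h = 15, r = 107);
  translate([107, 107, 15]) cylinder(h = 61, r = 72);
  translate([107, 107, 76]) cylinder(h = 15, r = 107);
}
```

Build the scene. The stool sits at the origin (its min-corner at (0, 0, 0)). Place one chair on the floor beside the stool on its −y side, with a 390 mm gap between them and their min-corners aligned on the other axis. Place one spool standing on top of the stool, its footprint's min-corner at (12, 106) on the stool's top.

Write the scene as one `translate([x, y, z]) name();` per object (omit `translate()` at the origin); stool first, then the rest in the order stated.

stool();
translate([0, -867, 0]) chair();
translate([12, 106, 440]) spool();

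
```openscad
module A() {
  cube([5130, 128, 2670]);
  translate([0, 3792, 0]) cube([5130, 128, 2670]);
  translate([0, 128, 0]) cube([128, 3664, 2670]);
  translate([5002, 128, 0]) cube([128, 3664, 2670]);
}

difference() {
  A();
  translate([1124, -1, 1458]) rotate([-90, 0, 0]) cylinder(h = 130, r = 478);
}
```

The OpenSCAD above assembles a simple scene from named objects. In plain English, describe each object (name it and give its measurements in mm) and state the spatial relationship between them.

A is a box-shaped house frame (walls only): outside footprint 5130×3920 mm, wall height 2670 mm, wall thickness 128 mm. The two y-facing walls run the full x-width; the two x-facing walls fit between the inner faces of the y-facing walls.

The house frame has a circular hole of radius 478 mm through its front wall, centred at (x = 1124, z = 1458).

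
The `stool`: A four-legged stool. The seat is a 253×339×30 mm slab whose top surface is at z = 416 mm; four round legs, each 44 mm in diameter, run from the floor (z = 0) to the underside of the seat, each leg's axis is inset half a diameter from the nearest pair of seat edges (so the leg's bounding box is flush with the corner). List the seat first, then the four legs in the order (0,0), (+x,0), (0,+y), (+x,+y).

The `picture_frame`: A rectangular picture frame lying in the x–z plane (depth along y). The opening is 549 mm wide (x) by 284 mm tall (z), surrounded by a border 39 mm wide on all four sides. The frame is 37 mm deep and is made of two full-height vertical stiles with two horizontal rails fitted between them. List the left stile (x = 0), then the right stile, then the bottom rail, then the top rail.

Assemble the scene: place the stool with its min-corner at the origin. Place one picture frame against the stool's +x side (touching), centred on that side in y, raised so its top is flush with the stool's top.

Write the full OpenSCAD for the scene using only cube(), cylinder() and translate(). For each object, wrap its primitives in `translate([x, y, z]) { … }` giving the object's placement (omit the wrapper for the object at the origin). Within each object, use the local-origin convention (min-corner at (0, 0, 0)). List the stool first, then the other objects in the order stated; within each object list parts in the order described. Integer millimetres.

translate([0, 0, 386]) cube([253, 339, 30]);
translate([22, 22, 0]) cylinder(h = 386, r = 22);
translate([231, 22, 0]) cylinder(h = 386, r = 22);
translate([22, 317, 0]) cylinder(h = 386, r = 22);
translate([231, 317, 0]) cylinder(h = 386, r = 22);
translate([253, 151, 54]) {
  cube([39, 37, 362]);
  translate([588, 0, 0]) cube([39, 37, 362]);
  translate([39, 0, 0]) cube([549, 37, 39]);
  translate([39, 0, 323]) cube([549, 37, 39]);
}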